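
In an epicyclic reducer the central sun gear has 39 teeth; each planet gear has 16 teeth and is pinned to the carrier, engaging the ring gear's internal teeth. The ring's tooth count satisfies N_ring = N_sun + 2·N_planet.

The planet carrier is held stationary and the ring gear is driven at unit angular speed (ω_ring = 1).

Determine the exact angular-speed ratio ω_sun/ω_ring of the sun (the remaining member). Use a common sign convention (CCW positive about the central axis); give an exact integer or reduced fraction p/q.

-71/39

N_ring = 39 + 2·16 = 71
39(ω_s−ω_c) = −71(ω_r−ω_c),  ω_c=0, ω_r=1
ω_s = 0 − (71/39)(1−0) = -71/39
ω_s/ω_r = -71/39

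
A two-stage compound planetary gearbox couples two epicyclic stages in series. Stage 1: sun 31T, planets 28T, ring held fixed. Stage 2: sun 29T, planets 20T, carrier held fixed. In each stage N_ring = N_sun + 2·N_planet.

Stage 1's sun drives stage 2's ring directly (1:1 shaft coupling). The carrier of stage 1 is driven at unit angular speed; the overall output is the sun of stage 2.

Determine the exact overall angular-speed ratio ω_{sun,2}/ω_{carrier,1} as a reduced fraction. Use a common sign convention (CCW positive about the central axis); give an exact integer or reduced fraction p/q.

Stage 1: N_ring = 31 + 2·28 = 87
Stage 1: 31(ω_s−ω_c) = −87(ω_r−ω_c),  ω_r=0, ω_c=1
Stage 1: ω_s = 1 − (87/31)(0−1) = 118/31
  ⇒ ω_s¹/ω_c¹ = 118/31
Stage 2: N_ring = 29 + 2·20 = 69
Stage 2: 29(ω_s−ω_c) = −69(ω_r−ω_c),  ω_c=0, ω_r=1
Stage 2: ω_s = 0 − (69/29)(1−0) = -69/29
  ⇒ ω_s²/ω_r² = -69/29
Coupling ω_r² = ω_s¹ ⇒ overall = 118/31 × -69/29 = -8142/899

-8142/899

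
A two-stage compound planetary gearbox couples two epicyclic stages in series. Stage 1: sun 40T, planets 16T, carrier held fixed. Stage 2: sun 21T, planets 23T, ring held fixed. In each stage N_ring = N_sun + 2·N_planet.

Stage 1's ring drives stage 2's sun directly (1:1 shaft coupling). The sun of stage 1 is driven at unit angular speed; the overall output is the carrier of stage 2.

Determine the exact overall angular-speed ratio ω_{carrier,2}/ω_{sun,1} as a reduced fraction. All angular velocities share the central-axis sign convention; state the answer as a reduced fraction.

Stage 1: N_ring = 40 + 2·16 = 72
Stage 1: 40(ω_s−ω_c) = −72(ω_r−ω_c),  ω_c=0, ω_s=1
Stage 1: ω_r = 0 − (40/72)(1−0) = -5/9
  ⇒ ω_r¹/ω_s¹ = -5/9
Stage 2: N_ring = 21 + 2·23 = 67
Stage 2: 21(ω_s−ω_c) = −67(ω_r−ω_c),  ω_r=0, ω_s=1
Stage 2: 21(1−ω_c) = −67(0−ω_c)  ⇒  88ω_c = 21  ⇒  ω_c = 21/88
  ⇒ ω_c²/ω_s² = 21/88
Coupling ω_s² = ω_r¹ ⇒ overall = -5/9 × 21/88 = -35/264

-35/264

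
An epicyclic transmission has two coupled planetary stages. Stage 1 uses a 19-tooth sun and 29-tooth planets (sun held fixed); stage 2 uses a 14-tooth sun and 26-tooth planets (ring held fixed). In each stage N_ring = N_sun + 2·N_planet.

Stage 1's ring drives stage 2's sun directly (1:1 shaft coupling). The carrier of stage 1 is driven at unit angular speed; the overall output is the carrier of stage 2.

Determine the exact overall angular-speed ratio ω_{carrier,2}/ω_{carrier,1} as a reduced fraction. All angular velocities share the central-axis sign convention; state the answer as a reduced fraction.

12/55

Stage 1: N_ring = 19 + 2·29 = 77
Stage 1: 19(ω_s−ω_c) = −77(ω_r−ω_c),  ω_s=0, ω_c=1
Stage 1: ω_r = 1 − (19/77)(0−1) = 96/77
  ⇒ ω_r¹/ω_c¹ = 96/77
Stage 2: N_ring = 14 + 2·26 = 66
Stage 2: 14(ω_s−ω_c) = −66(ω_r−ω_c),  ω_r=0, ω_s=1
Stage 2: 14(1−ω_c) = −66(0−ω_c)  ⇒  80ω_c = 14  ⇒  ω_c = 7/40
  ⇒ ω_c²/ω_s² = 7/40
Coupling ω_s² = ω_r¹ ⇒ overall = 96/77 × 7/40 = 12/55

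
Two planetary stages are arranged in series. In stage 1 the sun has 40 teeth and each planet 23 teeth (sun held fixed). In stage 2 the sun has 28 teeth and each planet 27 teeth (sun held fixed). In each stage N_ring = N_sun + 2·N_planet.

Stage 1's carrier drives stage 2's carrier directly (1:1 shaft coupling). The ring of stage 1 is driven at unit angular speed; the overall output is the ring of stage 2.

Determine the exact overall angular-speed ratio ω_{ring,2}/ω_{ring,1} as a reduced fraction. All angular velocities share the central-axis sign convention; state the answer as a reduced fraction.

Stage 1: N_ring = 40 + 2·23 = 86
Stage 1: 40(ω_s−ω_c) = −86(ω_r−ω_c),  ω_s=0, ω_r=1
Stage 1: 40(0−ω_c) = −86(1−ω_c)  ⇒  126ω_c = 86  ⇒  ω_c = 43/63
  ⇒ ω_c¹/ω_r¹ = 43/63
Stage 2: N_ring = 28 + 2·27 = 82
Stage 2: 28(ω_s−ω_c) = −82(ω_r−ω_c),  ω_s=0, ω_c=1
Stage 2: ω_r = 1 − (28/82)(0−1) = 55/41
  ⇒ ω_r²/ω_c² = 55/41
Coupling ω_c² = ω_c¹ ⇒ overall = 43/63 × 55/41 = 2365/2583

2365/2583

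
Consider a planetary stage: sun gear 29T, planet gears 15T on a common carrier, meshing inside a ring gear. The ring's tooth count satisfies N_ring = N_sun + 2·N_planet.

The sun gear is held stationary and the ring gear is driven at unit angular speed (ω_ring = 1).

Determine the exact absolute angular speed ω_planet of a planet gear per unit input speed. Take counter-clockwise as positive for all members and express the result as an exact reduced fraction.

59/30

N_ring = 29 + 2·15 = 59
29(ω_s−ω_c) = −59(ω_r−ω_c),  ω_s=0, ω_r=1
29(0−ω_c) = −59(1−ω_c)  ⇒  88ω_c = 59  ⇒  ω_c = 59/88
sun–planet: 29·(0−59/88) = −15·(ω_p−ω_c)  ⇒  ω_p−ω_c = −(29/15)·(-59/88) = 1711/1320
ω_p = 59/88 + 1711/1320 = 59/30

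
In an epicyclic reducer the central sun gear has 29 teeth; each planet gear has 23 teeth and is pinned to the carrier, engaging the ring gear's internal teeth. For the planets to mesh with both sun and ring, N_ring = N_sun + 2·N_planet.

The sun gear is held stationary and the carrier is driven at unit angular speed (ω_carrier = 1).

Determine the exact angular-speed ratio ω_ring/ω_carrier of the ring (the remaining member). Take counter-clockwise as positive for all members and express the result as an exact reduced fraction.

N_ring = 29 + 2·23 = 75
29(ω_s−ω_c) = −75(ω_r−ω_c),  ω_s=0, ω_c=1
ω_r = 1 − (29/75)(0−1) = 104/75
ω_r/ω_c = 104/75

104/75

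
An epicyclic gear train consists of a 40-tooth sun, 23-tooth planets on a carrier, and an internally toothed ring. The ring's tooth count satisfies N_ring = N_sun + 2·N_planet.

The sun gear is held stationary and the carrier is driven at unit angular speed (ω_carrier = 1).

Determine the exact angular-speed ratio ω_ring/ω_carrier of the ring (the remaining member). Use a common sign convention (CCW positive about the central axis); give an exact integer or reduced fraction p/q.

63/43

N_ring = 40 + 2·23 = 86
40(ω_s−ω_c) = −86(ω_r−ω_c),  ω_s=0, ω_c=1
ω_r = 1 − (40/86)(0−1) = 63/43
ω_r/ω_c = 63/43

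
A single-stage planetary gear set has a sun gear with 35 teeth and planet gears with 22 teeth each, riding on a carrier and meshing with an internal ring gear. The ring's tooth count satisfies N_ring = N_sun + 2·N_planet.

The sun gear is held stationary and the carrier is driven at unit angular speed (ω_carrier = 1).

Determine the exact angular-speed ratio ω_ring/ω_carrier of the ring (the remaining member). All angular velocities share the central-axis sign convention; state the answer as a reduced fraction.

114/79

N_ring = 35 + 2·22 = 79
35(ω_s−ω_c) = −79(ω_r−ω_c),  ω_s=0, ω_c=1
ω_r = 1 − (35/79)(0−1) = 114/79
ω_r/ω_c = 114/79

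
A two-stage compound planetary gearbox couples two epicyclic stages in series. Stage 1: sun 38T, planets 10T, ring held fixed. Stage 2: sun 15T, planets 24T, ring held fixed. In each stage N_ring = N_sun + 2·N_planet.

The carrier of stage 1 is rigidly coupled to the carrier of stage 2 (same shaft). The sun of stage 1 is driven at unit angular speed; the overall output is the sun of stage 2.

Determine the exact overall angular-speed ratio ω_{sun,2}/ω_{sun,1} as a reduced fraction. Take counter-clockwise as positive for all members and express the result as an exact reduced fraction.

Stage 1: N_ring = 38 + 2·10 = 58
Stage 1: 38(ω_s−ω_c) = −58(ω_r−ω_c),  ω_r=0, ω_s=1
Stage 1: 38(1−ω_c) = −58(0−ω_c)  ⇒  96ω_c = 38  ⇒  ω_c = 19/48
  ⇒ ω_c¹/ω_s¹ = 19/48
Stage 2: N_ring = 15 + 2·24 = 63
Stage 2: 15(ω_s−ω_c) = −63(ω_r−ω_c),  ω_r=0, ω_c=1
Stage 2: ω_s = 1 − (63/15)(0−1) = 26/5
  ⇒ ω_s²/ω_c² = 26/5
Coupling ω_c² = ω_c¹ ⇒ overall = 19/48 × 26/5 = 247/120

247/120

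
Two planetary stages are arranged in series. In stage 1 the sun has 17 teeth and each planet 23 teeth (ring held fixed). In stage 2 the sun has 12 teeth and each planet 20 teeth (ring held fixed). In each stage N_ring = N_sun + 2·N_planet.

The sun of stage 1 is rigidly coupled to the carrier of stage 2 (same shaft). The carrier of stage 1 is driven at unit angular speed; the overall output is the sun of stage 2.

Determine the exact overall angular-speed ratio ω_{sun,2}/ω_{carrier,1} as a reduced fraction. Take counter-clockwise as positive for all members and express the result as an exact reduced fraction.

1280/51

Stage 1: N_ring = 17 + 2·23 = 63
Stage 1: 17(ω_s−ω_c) = −63(ω_r−ω_c),  ω_r=0, ω_c=1
Stage 1: ω_s = 1 − (63/17)(0−1) = 80/17
  ⇒ ω_s¹/ω_c¹ = 80/17
Stage 2: N_ring = 12 + 2·20 = 52
Stage 2: 12(ω_s−ω_c) = −52(ω_r−ω_c),  ω_r=0, ω_c=1
Stage 2: ω_s = 1 − (52/12)(0−1) = 16/3
  ⇒ ω_s²/ω_c² = 16/3
Coupling ω_c² = ω_s¹ ⇒ overall = 80/17 × 16/3 = 1280/51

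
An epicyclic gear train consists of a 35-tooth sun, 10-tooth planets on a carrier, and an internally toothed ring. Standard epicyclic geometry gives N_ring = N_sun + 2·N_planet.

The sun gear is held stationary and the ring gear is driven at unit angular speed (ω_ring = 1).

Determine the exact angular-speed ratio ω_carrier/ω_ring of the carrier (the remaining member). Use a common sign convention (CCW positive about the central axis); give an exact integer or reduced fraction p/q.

11/18

N_ring = 35 + 2·10 = 55
35(ω_s−ω_c) = −55(ω_r−ω_c),  ω_s=0, ω_r=1
35(0−ω_c) = −55(1−ω_c)  ⇒  90ω_c = 55  ⇒  ω_c = 11/18
ω_c/ω_r = 11/18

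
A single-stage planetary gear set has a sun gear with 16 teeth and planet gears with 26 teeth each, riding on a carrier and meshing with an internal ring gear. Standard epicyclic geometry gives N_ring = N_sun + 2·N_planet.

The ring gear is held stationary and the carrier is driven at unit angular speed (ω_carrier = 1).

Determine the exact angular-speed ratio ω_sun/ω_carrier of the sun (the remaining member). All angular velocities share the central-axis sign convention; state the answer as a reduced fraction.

N_ring = 16 + 2·26 = 68
16(ω_s−ω_c) = −68(ω_r−ω_c),  ω_r=0, ω_c=1
ω_s = 1 − (68/16)(0−1) = 21/4
ω_s/ω_c = 21/4

21/4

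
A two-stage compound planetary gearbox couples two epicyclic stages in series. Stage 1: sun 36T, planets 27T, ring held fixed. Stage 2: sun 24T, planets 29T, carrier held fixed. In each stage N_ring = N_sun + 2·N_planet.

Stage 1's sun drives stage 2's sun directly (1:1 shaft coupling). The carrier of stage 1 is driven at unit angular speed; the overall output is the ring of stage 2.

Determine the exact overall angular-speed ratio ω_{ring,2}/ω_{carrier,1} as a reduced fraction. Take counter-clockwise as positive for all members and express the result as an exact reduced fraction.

-42/41

Stage 1: N_ring = 36 + 2·27 = 90
Stage 1: 36(ω_s−ω_c) = −90(ω_r−ω_c),  ω_r=0, ω_c=1
Stage 1: ω_s = 1 − (90/36)(0−1) = 7/2
  ⇒ ω_s¹/ω_c¹ = 7/2
Stage 2: N_ring = 24 + 2·29 = 82
Stage 2: 24(ω_s−ω_c) = −82(ω_r−ω_c),  ω_c=0, ω_s=1
Stage 2: ω_r = 0 − (24/82)(1−0) = -12/41
  ⇒ ω_r²/ω_s² = -12/41
Coupling ω_s² = ω_s¹ ⇒ overall = 7/2 × -12/41 = -42/41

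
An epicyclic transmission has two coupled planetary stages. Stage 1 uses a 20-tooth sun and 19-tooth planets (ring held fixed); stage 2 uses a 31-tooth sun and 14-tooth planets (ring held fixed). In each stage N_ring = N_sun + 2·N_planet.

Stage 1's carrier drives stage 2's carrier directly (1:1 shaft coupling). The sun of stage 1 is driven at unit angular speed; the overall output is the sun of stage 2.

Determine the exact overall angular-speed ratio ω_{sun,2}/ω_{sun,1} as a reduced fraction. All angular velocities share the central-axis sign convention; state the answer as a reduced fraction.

Stage 1: N_ring = 20 + 2·19 = 58
Stage 1: 20(ω_s−ω_c) = −58(ω_r−ω_c),  ω_r=0, ω_s=1
Stage 1: 20(1−ω_c) = −58(0−ω_c)  ⇒  78ω_c = 20  ⇒  ω_c = 10/39
  ⇒ ω_c¹/ω_s¹ = 10/39
Stage 2: N_ring = 31 + 2·14 = 59
Stage 2: 31(ω_s−ω_c) = −59(ω_r−ω_c),  ω_r=0, ω_c=1
Stage 2: ω_s = 1 − (59/31)(0−1) = 90/31
  ⇒ ω_s²/ω_c² = 90/31
Coupling ω_c² = ω_c¹ ⇒ overall = 10/39 × 90/31 = 300/403

300/403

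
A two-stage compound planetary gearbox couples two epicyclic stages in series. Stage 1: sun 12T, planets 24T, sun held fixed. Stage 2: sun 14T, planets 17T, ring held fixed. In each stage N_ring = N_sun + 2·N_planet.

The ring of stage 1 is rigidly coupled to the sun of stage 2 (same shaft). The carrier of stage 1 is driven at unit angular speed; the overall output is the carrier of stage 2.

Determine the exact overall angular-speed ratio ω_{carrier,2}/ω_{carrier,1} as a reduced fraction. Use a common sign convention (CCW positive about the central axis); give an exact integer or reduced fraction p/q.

Stage 1: N_ring = 12 + 2·24 = 60
Stage 1: 12(ω_s−ω_c) = −60(ω_r−ω_c),  ω_s=0, ω_c=1
Stage 1: ω_r = 1 − (12/60)(0−1) = 6/5
  ⇒ ω_r¹/ω_c¹ = 6/5
Stage 2: N_ring = 14 + 2·17 = 48
Stage 2: 14(ω_s−ω_c) = −48(ω_r−ω_c),  ω_r=0, ω_s=1
Stage 2: 14(1−ω_c) = −48(0−ω_c)  ⇒  62ω_c = 14  ⇒  ω_c = 7/31
  ⇒ ω_c²/ω_s² = 7/31
Coupling ω_s² = ω_r¹ ⇒ overall = 6/5 × 7/31 = 42/155

42/155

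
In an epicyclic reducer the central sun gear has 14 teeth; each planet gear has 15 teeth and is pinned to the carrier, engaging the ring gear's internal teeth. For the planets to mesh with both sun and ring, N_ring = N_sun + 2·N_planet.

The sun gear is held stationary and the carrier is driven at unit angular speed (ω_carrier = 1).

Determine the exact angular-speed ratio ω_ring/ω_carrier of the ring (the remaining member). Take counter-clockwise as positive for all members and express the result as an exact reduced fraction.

N_ring = 14 + 2·15 = 44
14(ω_s−ω_c) = −44(ω_r−ω_c),  ω_s=0, ω_c=1
ω_r = 1 − (14/44)(0−1) = 29/22
ω_r/ω_c = 29/22

29/22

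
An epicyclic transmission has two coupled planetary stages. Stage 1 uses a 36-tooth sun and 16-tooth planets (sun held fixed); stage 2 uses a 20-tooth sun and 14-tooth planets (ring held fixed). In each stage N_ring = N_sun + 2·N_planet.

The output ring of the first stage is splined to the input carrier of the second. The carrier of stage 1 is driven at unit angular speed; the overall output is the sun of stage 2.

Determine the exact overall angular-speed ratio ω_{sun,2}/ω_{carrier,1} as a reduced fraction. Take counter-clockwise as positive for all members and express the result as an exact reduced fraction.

26/5

Stage 1: N_ring = 36 + 2·16 = 68
Stage 1: 36(ω_s−ω_c) = −68(ω_r−ω_c),  ω_s=0, ω_c=1
Stage 1: ω_r = 1 − (36/68)(0−1) = 26/17
  ⇒ ω_r¹/ω_c¹ = 26/17
Stage 2: N_ring = 20 + 2·14 = 48
Stage 2: 20(ω_s−ω_c) = −48(ω_r−ω_c),  ω_r=0, ω_c=1
Stage 2: ω_s = 1 − (48/20)(0−1) = 17/5
  ⇒ ω_s²/ω_c² = 17/5
Coupling ω_c² = ω_r¹ ⇒ overall = 26/17 × 17/5 = 26/5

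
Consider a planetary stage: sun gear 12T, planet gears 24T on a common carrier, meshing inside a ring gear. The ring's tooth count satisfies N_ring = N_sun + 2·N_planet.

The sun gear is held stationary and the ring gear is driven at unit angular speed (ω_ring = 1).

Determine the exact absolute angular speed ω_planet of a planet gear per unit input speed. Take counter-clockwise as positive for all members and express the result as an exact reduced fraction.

N_ring = 12 + 2·24 = 60
12(ω_s−ω_c) = −60(ω_r−ω_c),  ω_s=0, ω_r=1
12(0−ω_c) = −60(1−ω_c)  ⇒  72ω_c = 60  ⇒  ω_c = 5/6
sun–planet: 12·(0−5/6) = −24·(ω_p−ω_c)  ⇒  ω_p−ω_c = −(12/24)·(-5/6) = 5/12
ω_p = 5/6 + 5/12 = 5/4

5/4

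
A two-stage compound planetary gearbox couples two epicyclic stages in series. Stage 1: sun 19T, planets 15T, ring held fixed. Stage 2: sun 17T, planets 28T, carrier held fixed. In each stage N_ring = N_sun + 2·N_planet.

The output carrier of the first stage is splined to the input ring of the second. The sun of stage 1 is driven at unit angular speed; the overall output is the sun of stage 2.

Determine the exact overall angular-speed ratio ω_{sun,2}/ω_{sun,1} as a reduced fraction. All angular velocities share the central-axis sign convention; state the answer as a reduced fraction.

-1387/1156

Stage 1: N_ring = 19 + 2·15 = 49
Stage 1: 19(ω_s−ω_c) = −49(ω_r−ω_c),  ω_r=0, ω_s=1
Stage 1: 19(1−ω_c) = −49(0−ω_c)  ⇒  68ω_c = 19  ⇒  ω_c = 19/68
  ⇒ ω_c¹/ω_s¹ = 19/68
Stage 2: N_ring = 17 + 2·28 = 73
Stage 2: 17(ω_s−ω_c) = −73(ω_r−ω_c),  ω_c=0, ω_r=1
Stage 2: ω_s = 0 − (73/17)(1−0) = -73/17
  ⇒ ω_s²/ω_r² = -73/17
Coupling ω_r² = ω_c¹ ⇒ overall = 19/68 × -73/17 = -1387/1156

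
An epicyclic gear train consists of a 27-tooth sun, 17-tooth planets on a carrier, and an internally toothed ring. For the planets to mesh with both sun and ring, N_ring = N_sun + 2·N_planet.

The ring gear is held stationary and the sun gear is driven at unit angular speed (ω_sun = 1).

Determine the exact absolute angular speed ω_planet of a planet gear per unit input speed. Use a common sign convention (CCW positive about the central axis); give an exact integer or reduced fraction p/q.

-27/34

N_ring = 27 + 2·17 = 61
27(ω_s−ω_c) = −61(ω_r−ω_c),  ω_r=0, ω_s=1
27(1−ω_c) = −61(0−ω_c)  ⇒  88ω_c = 27  ⇒  ω_c = 27/88
sun–planet: 27·(1−27/88) = −17·(ω_p−ω_c)  ⇒  ω_p−ω_c = −(27/17)·(61/88) = -1647/1496
ω_p = 27/88 − 1647/1496 = -27/34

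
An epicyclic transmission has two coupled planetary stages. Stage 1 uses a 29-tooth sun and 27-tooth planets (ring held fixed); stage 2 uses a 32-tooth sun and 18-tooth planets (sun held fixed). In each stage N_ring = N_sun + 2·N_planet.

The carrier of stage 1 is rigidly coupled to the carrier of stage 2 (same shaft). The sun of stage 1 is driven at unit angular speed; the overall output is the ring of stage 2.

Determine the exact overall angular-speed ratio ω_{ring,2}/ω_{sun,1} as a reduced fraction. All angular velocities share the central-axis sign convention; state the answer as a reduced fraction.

725/1904

Stage 1: N_ring = 29 + 2·27 = 83
Stage 1: 29(ω_s−ω_c) = −83(ω_r−ω_c),  ω_r=0, ω_s=1
Stage 1: 29(1−ω_c) = −83(0−ω_c)  ⇒  112ω_c = 29  ⇒  ω_c = 29/112
  ⇒ ω_c¹/ω_s¹ = 29/112
Stage 2: N_ring = 32 + 2·18 = 68
Stage 2: 32(ω_s−ω_c) = −68(ω_r−ω_c),  ω_s=0, ω_c=1
Stage 2: ω_r = 1 − (32/68)(0−1) = 25/17
  ⇒ ω_r²/ω_c² = 25/17
Coupling ω_c² = ω_c¹ ⇒ overall = 29/112 × 25/17 = 725/1904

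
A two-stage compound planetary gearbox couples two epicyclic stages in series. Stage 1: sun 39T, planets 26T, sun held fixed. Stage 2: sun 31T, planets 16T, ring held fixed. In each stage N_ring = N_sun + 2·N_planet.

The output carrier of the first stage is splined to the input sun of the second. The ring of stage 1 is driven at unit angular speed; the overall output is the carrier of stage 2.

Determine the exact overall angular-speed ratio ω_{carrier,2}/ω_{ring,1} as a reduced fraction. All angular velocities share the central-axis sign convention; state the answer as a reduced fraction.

Stage 1: N_ring = 39 + 2·26 = 91
Stage 1: 39(ω_s−ω_c) = −91(ω_r−ω_c),  ω_s=0, ω_r=1
Stage 1: 39(0−ω_c) = −91(1−ω_c)  ⇒  130ω_c = 91  ⇒  ω_c = 7/10
  ⇒ ω_c¹/ω_r¹ = 7/10
Stage 2: N_ring = 31 + 2·16 = 63
Stage 2: 31(ω_s−ω_c) = −63(ω_r−ω_c),  ω_r=0, ω_s=1
Stage 2: 31(1−ω_c) = −63(0−ω_c)  ⇒  94ω_c = 31  ⇒  ω_c = 31/94
  ⇒ ω_c²/ω_s² = 31/94
Coupling ω_s² = ω_c¹ ⇒ overall = 7/10 × 31/94 = 217/940

217/940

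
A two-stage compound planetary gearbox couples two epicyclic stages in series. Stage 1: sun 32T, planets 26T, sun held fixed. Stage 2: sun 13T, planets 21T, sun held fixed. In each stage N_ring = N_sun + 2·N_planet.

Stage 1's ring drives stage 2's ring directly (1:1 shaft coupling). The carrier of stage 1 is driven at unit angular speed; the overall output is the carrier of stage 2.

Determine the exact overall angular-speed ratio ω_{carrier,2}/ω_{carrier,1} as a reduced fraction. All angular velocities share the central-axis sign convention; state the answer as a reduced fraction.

Stage 1: N_ring = 32 + 2·26 = 84
Stage 1: 32(ω_s−ω_c) = −84(ω_r−ω_c),  ω_s=0, ω_c=1
Stage 1: ω_r = 1 − (32/84)(0−1) = 29/21
  ⇒ ω_r¹/ω_c¹ = 29/21
Stage 2: N_ring = 13 + 2·21 = 55
Stage 2: 13(ω_s−ω_c) = −55(ω_r−ω_c),  ω_s=0, ω_r=1
Stage 2: 13(0−ω_c) = −55(1−ω_c)  ⇒  68ω_c = 55  ⇒  ω_c = 55/68
  ⇒ ω_c²/ω_r² = 55/68
Coupling ω_r² = ω_r¹ ⇒ overall = 29/21 × 55/68 = 1595/1428

1595/1428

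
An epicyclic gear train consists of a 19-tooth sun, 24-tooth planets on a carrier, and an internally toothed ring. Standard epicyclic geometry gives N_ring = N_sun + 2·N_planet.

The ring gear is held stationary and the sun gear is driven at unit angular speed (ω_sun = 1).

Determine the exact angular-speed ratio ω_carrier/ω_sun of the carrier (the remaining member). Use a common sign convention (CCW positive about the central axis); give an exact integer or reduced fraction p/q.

19/86

N_ring = 19 + 2·24 = 67
19(ω_s−ω_c) = −67(ω_r−ω_c),  ω_r=0, ω_s=1
19(1−ω_c) = −67(0−ω_c)  ⇒  86ω_c = 19  ⇒  ω_c = 19/86
ω_c/ω_s = 19/86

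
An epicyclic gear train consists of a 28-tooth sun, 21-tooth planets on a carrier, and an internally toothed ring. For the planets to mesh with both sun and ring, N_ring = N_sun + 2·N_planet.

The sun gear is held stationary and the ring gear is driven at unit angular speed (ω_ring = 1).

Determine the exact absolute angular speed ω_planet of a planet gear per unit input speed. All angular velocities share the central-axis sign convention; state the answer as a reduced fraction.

N_ring = 28 + 2·21 = 70
28(ω_s−ω_c) = −70(ω_r−ω_c),  ω_s=0, ω_r=1
28(0−ω_c) = −70(1−ω_c)  ⇒  98ω_c = 70  ⇒  ω_c = 5/7
sun–planet: 28·(0−5/7) = −21·(ω_p−ω_c)  ⇒  ω_p−ω_c = −(28/21)·(-5/7) = 20/21
ω_p = 5/7 + 20/21 = 5/3

5/3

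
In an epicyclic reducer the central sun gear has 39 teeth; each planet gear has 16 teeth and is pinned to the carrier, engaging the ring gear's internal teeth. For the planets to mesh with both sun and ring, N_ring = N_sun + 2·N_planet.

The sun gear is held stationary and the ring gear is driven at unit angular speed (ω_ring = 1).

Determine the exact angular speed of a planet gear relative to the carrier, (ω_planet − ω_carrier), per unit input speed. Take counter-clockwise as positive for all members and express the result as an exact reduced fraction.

N_ring = 39 + 2·16 = 71
39(ω_s−ω_c) = −71(ω_r−ω_c),  ω_s=0, ω_r=1
39(0−ω_c) = −71(1−ω_c)  ⇒  110ω_c = 71  ⇒  ω_c = 71/110
sun–planet: 39·(0−71/110) = −16·(ω_p−ω_c)  ⇒  ω_p−ω_c = −(39/16)·(-71/110) = 2769/1760

2769/1760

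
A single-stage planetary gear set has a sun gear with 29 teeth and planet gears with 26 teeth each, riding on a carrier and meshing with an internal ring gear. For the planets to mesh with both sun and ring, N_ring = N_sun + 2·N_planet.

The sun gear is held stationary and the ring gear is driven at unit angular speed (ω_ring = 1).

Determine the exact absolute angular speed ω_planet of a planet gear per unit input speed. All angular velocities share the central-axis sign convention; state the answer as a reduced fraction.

N_ring = 29 + 2·26 = 81
29(ω_s−ω_c) = −81(ω_r−ω_c),  ω_s=0, ω_r=1
29(0−ω_c) = −81(1−ω_c)  ⇒  110ω_c = 81  ⇒  ω_c = 81/110
sun–planet: 29·(0−81/110) = −26·(ω_p−ω_c)  ⇒  ω_p−ω_c = −(29/26)·(-81/110) = 2349/2860
ω_p = 81/110 + 2349/2860 = 81/52

81/52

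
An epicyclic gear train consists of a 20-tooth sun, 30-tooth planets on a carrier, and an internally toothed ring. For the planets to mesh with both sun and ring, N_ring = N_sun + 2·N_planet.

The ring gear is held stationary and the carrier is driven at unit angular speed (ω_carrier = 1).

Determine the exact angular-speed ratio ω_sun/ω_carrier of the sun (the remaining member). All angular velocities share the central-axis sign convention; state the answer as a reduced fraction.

5

N_ring = 20 + 2·30 = 80
20(ω_s−ω_c) = −80(ω_r−ω_c),  ω_r=0, ω_c=1
ω_s = 1 − (80/20)(0−1) = 5
ω_s/ω_c = 5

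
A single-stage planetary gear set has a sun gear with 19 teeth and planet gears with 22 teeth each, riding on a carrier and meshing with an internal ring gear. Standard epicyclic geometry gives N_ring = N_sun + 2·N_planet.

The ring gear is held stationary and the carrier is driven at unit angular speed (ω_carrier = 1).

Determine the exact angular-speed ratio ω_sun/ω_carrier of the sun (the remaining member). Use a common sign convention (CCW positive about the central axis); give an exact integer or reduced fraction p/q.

82/19

N_ring = 19 + 2·22 = 63
19(ω_s−ω_c) = −63(ω_r−ω_c),  ω_r=0, ω_c=1
ω_s = 1 − (63/19)(0−1) = 82/19
ω_s/ω_c = 82/19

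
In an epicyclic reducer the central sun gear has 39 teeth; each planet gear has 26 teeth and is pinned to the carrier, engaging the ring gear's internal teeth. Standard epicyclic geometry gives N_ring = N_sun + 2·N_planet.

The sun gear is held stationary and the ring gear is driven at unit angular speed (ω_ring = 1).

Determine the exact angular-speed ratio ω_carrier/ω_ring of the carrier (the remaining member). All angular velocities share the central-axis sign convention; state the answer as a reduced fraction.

7/10

N_ring = 39 + 2·26 = 91
39(ω_s−ω_c) = −91(ω_r−ω_c),  ω_s=0, ω_r=1
39(0−ω_c) = −91(1−ω_c)  ⇒  130ω_c = 91  ⇒  ω_c = 7/10
ω_c/ω_r = 7/10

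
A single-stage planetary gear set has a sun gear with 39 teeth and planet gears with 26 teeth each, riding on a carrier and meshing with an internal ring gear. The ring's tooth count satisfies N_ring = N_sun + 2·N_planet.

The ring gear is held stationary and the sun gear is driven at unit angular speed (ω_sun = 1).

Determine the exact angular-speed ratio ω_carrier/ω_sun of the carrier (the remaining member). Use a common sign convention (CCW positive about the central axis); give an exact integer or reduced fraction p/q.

3/10

N_ring = 39 + 2·26 = 91
39(ω_s−ω_c) = −91(ω_r−ω_c),  ω_r=0, ω_s=1
39(1−ω_c) = −91(0−ω_c)  ⇒  130ω_c = 39  ⇒  ω_c = 3/10
ω_c/ω_s = 3/10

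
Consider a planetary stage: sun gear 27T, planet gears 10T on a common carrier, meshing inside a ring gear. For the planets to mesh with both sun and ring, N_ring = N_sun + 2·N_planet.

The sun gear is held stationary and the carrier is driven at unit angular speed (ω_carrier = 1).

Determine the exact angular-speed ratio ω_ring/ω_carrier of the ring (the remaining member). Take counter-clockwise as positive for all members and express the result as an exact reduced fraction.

74/47

N_ring = 27 + 2·10 = 47
27(ω_s−ω_c) = −47(ω_r−ω_c),  ω_s=0, ω_c=1
ω_r = 1 − (27/47)(0−1) = 74/47
ω_r/ω_c = 74/47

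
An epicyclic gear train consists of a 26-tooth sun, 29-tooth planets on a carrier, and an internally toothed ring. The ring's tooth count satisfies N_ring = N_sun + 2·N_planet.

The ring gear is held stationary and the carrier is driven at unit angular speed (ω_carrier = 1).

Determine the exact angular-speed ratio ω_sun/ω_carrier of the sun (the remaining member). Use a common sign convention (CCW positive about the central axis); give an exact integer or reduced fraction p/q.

55/13

N_ring = 26 + 2·29 = 84
26(ω_s−ω_c) = −84(ω_r−ω_c),  ω_r=0, ω_c=1
ω_s = 1 − (84/26)(0−1) = 55/13
ω_s/ω_c = 55/13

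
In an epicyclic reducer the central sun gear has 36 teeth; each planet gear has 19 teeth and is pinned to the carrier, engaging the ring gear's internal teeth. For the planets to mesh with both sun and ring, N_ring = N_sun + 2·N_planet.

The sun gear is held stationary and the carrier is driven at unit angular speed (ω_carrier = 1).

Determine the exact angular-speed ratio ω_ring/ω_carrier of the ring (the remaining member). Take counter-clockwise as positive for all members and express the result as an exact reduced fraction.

55/37

N_ring = 36 + 2·19 = 74
36(ω_s−ω_c) = −74(ω_r−ω_c),  ω_s=0, ω_c=1
ω_r = 1 − (36/74)(0−1) = 55/37
ω_r/ω_c = 55/37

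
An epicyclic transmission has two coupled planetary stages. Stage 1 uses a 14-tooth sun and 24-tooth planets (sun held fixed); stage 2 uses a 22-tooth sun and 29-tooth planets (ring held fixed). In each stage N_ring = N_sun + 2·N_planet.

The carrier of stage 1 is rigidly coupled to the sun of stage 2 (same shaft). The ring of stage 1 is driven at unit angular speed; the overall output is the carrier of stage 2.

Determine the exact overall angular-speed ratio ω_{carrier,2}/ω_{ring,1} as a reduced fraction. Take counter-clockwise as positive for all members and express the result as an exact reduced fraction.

341/1938

Stage 1: N_ring = 14 + 2·24 = 62
Stage 1: 14(ω_s−ω_c) = −62(ω_r−ω_c),  ω_s=0, ω_r=1
Stage 1: 14(0−ω_c) = −62(1−ω_c)  ⇒  76ω_c = 62  ⇒  ω_c = 31/38
  ⇒ ω_c¹/ω_r¹ = 31/38
Stage 2: N_ring = 22 + 2·29 = 80
Stage 2: 22(ω_s−ω_c) = −80(ω_r−ω_c),  ω_r=0, ω_s=1
Stage 2: 22(1−ω_c) = −80(0−ω_c)  ⇒  102ω_c = 22  ⇒  ω_c = 11/51
  ⇒ ω_c²/ω_s² = 11/51
Coupling ω_s² = ω_c¹ ⇒ overall = 31/38 × 11/51 = 341/1938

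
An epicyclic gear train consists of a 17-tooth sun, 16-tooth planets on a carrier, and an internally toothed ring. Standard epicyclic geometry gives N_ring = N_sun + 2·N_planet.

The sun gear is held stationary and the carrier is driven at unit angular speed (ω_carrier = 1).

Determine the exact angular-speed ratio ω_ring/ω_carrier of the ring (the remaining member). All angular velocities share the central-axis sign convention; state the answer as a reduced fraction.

N_ring = 17 + 2·16 = 49
17(ω_s−ω_c) = −49(ω_r−ω_c),  ω_s=0, ω_c=1
ω_r = 1 − (17/49)(0−1) = 66/49
ω_r/ω_c = 66/49

66/49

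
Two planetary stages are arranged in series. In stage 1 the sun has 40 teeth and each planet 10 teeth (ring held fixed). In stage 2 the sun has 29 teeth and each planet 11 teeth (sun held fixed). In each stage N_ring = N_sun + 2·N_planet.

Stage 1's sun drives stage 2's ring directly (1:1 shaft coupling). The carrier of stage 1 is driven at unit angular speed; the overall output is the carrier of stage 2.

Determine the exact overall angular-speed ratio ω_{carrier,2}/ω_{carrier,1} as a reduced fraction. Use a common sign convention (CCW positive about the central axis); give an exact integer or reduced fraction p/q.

51/32

Stage 1: N_ring = 40 + 2·10 = 60
Stage 1: 40(ω_s−ω_c) = −60(ω_r−ω_c),  ω_r=0, ω_c=1
Stage 1: ω_s = 1 − (60/40)(0−1) = 5/2
  ⇒ ω_s¹/ω_c¹ = 5/2
Stage 2: N_ring = 29 + 2·11 = 51
Stage 2: 29(ω_s−ω_c) = −51(ω_r−ω_c),  ω_s=0, ω_r=1
Stage 2: 29(0−ω_c) = −51(1−ω_c)  ⇒  80ω_c = 51  ⇒  ω_c = 51/80
  ⇒ ω_c²/ω_r² = 51/80
Coupling ω_r² = ω_s¹ ⇒ overall = 5/2 × 51/80 = 51/32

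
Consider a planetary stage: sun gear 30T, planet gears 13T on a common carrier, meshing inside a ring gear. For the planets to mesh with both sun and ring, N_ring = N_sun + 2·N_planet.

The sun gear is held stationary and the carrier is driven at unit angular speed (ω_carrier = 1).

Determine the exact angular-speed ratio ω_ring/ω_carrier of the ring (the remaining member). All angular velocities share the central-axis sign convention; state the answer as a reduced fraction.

43/28

N_ring = 30 + 2·13 = 56
30(ω_s−ω_c) = −56(ω_r−ω_c),  ω_s=0, ω_c=1
ω_r = 1 − (30/56)(0−1) = 43/28
ω_r/ω_c = 43/28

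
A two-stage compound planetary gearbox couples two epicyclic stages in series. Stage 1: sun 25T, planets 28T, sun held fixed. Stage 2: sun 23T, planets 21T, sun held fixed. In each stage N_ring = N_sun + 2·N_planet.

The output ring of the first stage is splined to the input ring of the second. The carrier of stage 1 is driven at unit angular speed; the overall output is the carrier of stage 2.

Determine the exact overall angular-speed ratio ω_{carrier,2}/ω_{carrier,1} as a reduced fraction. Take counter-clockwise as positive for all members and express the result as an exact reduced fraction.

3445/3564

Stage 1: N_ring = 25 + 2·28 = 81
Stage 1: 25(ω_s−ω_c) = −81(ω_r−ω_c),  ω_s=0, ω_c=1
Stage 1: ω_r = 1 − (25/81)(0−1) = 106/81
  ⇒ ω_r¹/ω_c¹ = 106/81
Stage 2: N_ring = 23 + 2·21 = 65
Stage 2: 23(ω_s−ω_c) = −65(ω_r−ω_c),  ω_s=0, ω_r=1
Stage 2: 23(0−ω_c) = −65(1−ω_c)  ⇒  88ω_c = 65  ⇒  ω_c = 65/88
  ⇒ ω_c²/ω_r² = 65/88
Coupling ω_r² = ω_r¹ ⇒ overall = 106/81 × 65/88 = 3445/3564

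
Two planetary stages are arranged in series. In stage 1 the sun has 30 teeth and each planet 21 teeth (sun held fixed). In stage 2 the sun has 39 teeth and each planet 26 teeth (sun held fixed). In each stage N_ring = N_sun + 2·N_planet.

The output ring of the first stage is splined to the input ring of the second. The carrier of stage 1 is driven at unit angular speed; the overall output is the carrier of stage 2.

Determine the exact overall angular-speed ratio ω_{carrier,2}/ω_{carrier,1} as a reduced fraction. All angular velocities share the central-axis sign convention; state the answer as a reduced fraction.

Stage 1: N_ring = 30 + 2·21 = 72
Stage 1: 30(ω_s−ω_c) = −72(ω_r−ω_c),  ω_s=0, ω_c=1
Stage 1: ω_r = 1 − (30/72)(0−1) = 17/12
  ⇒ ω_r¹/ω_c¹ = 17/12
Stage 2: N_ring = 39 + 2·26 = 91
Stage 2: 39(ω_s−ω_c) = −91(ω_r−ω_c),  ω_s=0, ω_r=1
Stage 2: 39(0−ω_c) = −91(1−ω_c)  ⇒  130ω_c = 91  ⇒  ω_c = 7/10
  ⇒ ω_c²/ω_r² = 7/10
Coupling ω_r² = ω_r¹ ⇒ overall = 17/12 × 7/10 = 119/120

119/120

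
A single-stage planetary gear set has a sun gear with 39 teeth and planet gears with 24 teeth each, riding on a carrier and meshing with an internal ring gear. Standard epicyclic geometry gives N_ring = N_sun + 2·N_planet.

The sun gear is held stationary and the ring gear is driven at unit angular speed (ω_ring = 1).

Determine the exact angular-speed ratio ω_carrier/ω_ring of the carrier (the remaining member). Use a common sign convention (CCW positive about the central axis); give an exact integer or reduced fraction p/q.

N_ring = 39 + 2·24 = 87
39(ω_s−ω_c) = −87(ω_r−ω_c),  ω_s=0, ω_r=1
39(0−ω_c) = −87(1−ω_c)  ⇒  126ω_c = 87  ⇒  ω_c = 29/42
ω_c/ω_r = 29/42

29/42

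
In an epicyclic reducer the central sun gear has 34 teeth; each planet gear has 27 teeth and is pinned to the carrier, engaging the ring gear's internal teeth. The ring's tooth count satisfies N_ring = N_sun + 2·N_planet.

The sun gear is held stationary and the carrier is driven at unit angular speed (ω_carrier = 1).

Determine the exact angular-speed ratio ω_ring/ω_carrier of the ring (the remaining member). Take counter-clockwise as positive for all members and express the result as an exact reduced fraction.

N_ring = 34 + 2·27 = 88
34(ω_s−ω_c) = −88(ω_r−ω_c),  ω_s=0, ω_c=1
ω_r = 1 − (34/88)(0−1) = 61/44
ω_r/ω_c = 61/44

61/44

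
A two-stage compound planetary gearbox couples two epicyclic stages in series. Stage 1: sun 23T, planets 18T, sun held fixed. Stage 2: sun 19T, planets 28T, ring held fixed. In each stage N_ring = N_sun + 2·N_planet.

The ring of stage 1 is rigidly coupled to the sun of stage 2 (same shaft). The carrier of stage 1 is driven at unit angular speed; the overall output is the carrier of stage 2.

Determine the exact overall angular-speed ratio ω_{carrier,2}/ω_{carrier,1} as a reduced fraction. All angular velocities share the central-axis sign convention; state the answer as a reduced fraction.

779/2773

Stage 1: N_ring = 23 + 2·18 = 59
Stage 1: 23(ω_s−ω_c) = −59(ω_r−ω_c),  ω_s=0, ω_c=1
Stage 1: ω_r = 1 − (23/59)(0−1) = 82/59
  ⇒ ω_r¹/ω_c¹ = 82/59
Stage 2: N_ring = 19 + 2·28 = 75
Stage 2: 19(ω_s−ω_c) = −75(ω_r−ω_c),  ω_r=0, ω_s=1
Stage 2: 19(1−ω_c) = −75(0−ω_c)  ⇒  94ω_c = 19  ⇒  ω_c = 19/94
  ⇒ ω_c²/ω_s² = 19/94
Coupling ω_s² = ω_r¹ ⇒ overall = 82/59 × 19/94 = 779/2773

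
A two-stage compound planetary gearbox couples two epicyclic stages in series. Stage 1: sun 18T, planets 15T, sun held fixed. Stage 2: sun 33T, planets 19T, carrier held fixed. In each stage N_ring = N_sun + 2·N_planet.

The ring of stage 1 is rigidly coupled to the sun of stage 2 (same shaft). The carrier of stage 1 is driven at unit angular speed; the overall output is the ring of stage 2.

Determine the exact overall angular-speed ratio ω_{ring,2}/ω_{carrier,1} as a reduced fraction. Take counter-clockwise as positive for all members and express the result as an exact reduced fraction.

-363/568

Stage 1: N_ring = 18 + 2·15 = 48
Stage 1: 18(ω_s−ω_c) = −48(ω_r−ω_c),  ω_s=0, ω_c=1
Stage 1: ω_r = 1 − (18/48)(0−1) = 11/8
  ⇒ ω_r¹/ω_c¹ = 11/8
Stage 2: N_ring = 33 + 2·19 = 71
Stage 2: 33(ω_s−ω_c) = −71(ω_r−ω_c),  ω_c=0, ω_s=1
Stage 2: ω_r = 0 − (33/71)(1−0) = -33/71
  ⇒ ω_r²/ω_s² = -33/71
Coupling ω_s² = ω_r¹ ⇒ overall = 11/8 × -33/71 = -363/568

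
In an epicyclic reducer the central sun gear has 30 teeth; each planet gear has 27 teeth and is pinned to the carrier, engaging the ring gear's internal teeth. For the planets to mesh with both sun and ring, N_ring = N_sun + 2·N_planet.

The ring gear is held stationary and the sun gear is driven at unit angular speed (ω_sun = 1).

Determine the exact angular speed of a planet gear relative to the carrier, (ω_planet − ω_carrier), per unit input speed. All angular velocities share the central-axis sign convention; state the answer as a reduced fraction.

N_ring = 30 + 2·27 = 84
30(ω_s−ω_c) = −84(ω_r−ω_c),  ω_r=0, ω_s=1
30(1−ω_c) = −84(0−ω_c)  ⇒  114ω_c = 30  ⇒  ω_c = 5/19
sun–planet: 30·(1−5/19) = −27·(ω_p−ω_c)  ⇒  ω_p−ω_c = −(30/27)·(14/19) = -140/171

-140/171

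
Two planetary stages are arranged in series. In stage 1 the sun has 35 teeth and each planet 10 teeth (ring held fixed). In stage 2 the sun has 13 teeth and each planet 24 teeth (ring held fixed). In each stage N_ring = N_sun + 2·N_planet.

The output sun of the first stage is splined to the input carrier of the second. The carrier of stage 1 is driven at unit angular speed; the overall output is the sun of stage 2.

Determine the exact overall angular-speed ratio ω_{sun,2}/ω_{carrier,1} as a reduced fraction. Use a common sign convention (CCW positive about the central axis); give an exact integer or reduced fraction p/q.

1332/91

Stage 1: N_ring = 35 + 2·10 = 55
Stage 1: 35(ω_s−ω_c) = −55(ω_r−ω_c),  ω_r=0, ω_c=1
Stage 1: ω_s = 1 − (55/35)(0−1) = 18/7
  ⇒ ω_s¹/ω_c¹ = 18/7
Stage 2: N_ring = 13 + 2·24 = 61
Stage 2: 13(ω_s−ω_c) = −61(ω_r−ω_c),  ω_r=0, ω_c=1
Stage 2: ω_s = 1 − (61/13)(0−1) = 74/13
  ⇒ ω_s²/ω_c² = 74/13
Coupling ω_c² = ω_s¹ ⇒ overall = 18/7 × 74/13 = 1332/91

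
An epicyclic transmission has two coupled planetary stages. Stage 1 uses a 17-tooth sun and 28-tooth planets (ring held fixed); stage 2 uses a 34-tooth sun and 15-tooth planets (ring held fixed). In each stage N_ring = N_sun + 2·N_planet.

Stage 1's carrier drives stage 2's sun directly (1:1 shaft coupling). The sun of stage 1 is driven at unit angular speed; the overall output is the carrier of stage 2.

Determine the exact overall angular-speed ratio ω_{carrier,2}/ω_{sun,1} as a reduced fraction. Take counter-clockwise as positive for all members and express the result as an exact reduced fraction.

289/4410

Stage 1: N_ring = 17 + 2·28 = 73
Stage 1: 17(ω_s−ω_c) = −73(ω_r−ω_c),  ω_r=0, ω_s=1
Stage 1: 17(1−ω_c) = −73(0−ω_c)  ⇒  90ω_c = 17  ⇒  ω_c = 17/90
  ⇒ ω_c¹/ω_s¹ = 17/90
Stage 2: N_ring = 34 + 2·15 = 64
Stage 2: 34(ω_s−ω_c) = −64(ω_r−ω_c),  ω_r=0, ω_s=1
Stage 2: 34(1−ω_c) = −64(0−ω_c)  ⇒  98ω_c = 34  ⇒  ω_c = 17/49
  ⇒ ω_c²/ω_s² = 17/49
Coupling ω_s² = ω_c¹ ⇒ overall = 17/90 × 17/49 = 289/4410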